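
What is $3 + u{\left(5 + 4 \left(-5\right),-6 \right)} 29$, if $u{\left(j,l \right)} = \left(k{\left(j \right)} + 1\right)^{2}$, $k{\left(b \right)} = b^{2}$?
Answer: $1481207$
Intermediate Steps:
$u{\left(j,l \right)} = \left(1 + j^{2}\right)^{2}$ ($u{\left(j,l \right)} = \left(j^{2} + 1\right)^{2} = \left(1 + j^{2}\right)^{2}$)
$3 + u{\left(5 + 4 \left(-5\right),-6 \right)} 29 = 3 + \left(1 + \left(5 + 4 \left(-5\right)\right)^{2}\right)^{2} \cdot 29 = 3 + \left(1 + \left(5 - 20\right)^{2}\right)^{2} \cdot 29 = 3 + \left(1 + \left(-15\right)^{2}\right)^{2} \cdot 29 = 3 + \left(1 + 225\right)^{2} \cdot 29 = 3 + 226^{2} \cdot 29 = 3 + 51076 \cdot 29 = 3 + 1481204 = 1481207$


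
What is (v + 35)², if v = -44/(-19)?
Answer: 502681/361 ≈ 1392.5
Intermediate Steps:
v = 44/19 (v = -44*(-1/19) = 44/19 ≈ 2.3158)
(v + 35)² = (44/19 + 35)² = (709/19)² = 502681/361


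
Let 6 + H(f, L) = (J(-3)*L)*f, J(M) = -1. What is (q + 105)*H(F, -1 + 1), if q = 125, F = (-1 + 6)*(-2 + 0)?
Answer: -1380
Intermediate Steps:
F = -10 (F = 5*(-2) = -10)
H(f, L) = -6 - L*f (H(f, L) = -6 + (-L)*f = -6 - L*f)
(q + 105)*H(F, -1 + 1) = (125 + 105)*(-6 - 1*(-1 + 1)*(-10)) = 230*(-6 - 1*0*(-10)) = 230*(-6 + 0) = 230*(-6) = -1380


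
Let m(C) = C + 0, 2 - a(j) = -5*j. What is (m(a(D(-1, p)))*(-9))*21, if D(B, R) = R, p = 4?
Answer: -4158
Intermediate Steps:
a(j) = 2 + 5*j (a(j) = 2 - (-5)*j = 2 + 5*j)
m(C) = C
(m(a(D(-1, p)))*(-9))*21 = ((2 + 5*4)*(-9))*21 = ((2 + 20)*(-9))*21 = (22*(-9))*21 = -198*21 = -4158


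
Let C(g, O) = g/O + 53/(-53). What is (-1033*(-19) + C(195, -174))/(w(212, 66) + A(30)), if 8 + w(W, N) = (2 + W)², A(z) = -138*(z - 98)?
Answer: 1138243/3199976 ≈ 0.35570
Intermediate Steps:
A(z) = 13524 - 138*z (A(z) = -138*(-98 + z) = 13524 - 138*z)
C(g, O) = -1 + g/O (C(g, O) = g/O + 53*(-1/53) = g/O - 1 = -1 + g/O)
w(W, N) = -8 + (2 + W)²
(-1033*(-19) + C(195, -174))/(w(212, 66) + A(30)) = (-1033*(-19) + (195 - 1*(-174))/(-174))/((-8 + (2 + 212)²) + (13524 - 138*30)) = (19627 - (195 + 174)/174)/((-8 + 214²) + (13524 - 4140)) = (19627 - 1/174*369)/((-8 + 45796) + 9384) = (19627 - 123/58)/(45788 + 9384) = (1138243/58)/55172 = (1138243/58)*(1/55172) = 1138243/3199976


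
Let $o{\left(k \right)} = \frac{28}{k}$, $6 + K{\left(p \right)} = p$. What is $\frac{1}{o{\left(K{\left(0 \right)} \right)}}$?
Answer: $- \frac{3}{14} \approx -0.21429$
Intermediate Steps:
$K{\left(p \right)} = -6 + p$
$\frac{1}{o{\left(K{\left(0 \right)} \right)}} = \frac{1}{28 \frac{1}{-6 + 0}} = \frac{1}{28 \frac{1}{-6}} = \frac{1}{28 \left(- \frac{1}{6}\right)} = \frac{1}{- \frac{14}{3}} = - \frac{3}{14}$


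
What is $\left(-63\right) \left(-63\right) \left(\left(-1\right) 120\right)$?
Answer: $-476280$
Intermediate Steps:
$\left(-63\right) \left(-63\right) \left(\left(-1\right) 120\right) = 3969 \left(-120\right) = -476280$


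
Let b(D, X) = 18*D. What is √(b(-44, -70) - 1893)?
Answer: I*√2685 ≈ 51.817*I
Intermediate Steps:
√(b(-44, -70) - 1893) = √(18*(-44) - 1893) = √(-792 - 1893) = √(-2685) = I*√2685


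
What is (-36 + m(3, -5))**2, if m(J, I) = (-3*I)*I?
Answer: 12321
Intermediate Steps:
m(J, I) = -3*I**2
(-36 + m(3, -5))**2 = (-36 - 3*(-5)**2)**2 = (-36 - 3*25)**2 = (-36 - 75)**2 = (-111)**2 = 12321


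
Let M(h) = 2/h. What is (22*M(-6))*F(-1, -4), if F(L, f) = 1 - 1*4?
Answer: 22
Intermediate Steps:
F(L, f) = -3 (F(L, f) = 1 - 4 = -3)
(22*M(-6))*F(-1, -4) = (22*(2/(-6)))*(-3) = (22*(2*(-1/6)))*(-3) = (22*(-1/3))*(-3) = -22/3*(-3) = 22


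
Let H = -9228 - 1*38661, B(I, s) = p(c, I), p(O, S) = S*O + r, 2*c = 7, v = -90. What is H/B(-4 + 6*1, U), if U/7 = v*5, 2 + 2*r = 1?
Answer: -95778/13 ≈ -7367.5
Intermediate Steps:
c = 7/2 (c = (1/2)*7 = 7/2 ≈ 3.5000)
r = -1/2 (r = -1 + (1/2)*1 = -1 + 1/2 = -1/2 ≈ -0.50000)
U = -3150 (U = 7*(-90*5) = 7*(-450) = -3150)
p(O, S) = -1/2 + O*S (p(O, S) = S*O - 1/2 = O*S - 1/2 = -1/2 + O*S)
B(I, s) = -1/2 + 7*I/2
H = -47889 (H = -9228 - 38661 = -47889)
H/B(-4 + 6*1, U) = -47889/(-1/2 + 7*(-4 + 6*1)/2) = -47889/(-1/2 + 7*(-4 + 6)/2) = -47889/(-1/2 + (7/2)*2) = -47889/(-1/2 + 7) = -47889/13/2 = -47889*2/13 = -95778/13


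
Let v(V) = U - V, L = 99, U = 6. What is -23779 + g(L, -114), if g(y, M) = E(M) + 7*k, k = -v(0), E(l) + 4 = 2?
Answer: -23823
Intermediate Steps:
E(l) = -2 (E(l) = -4 + 2 = -2)
v(V) = 6 - V
k = -6 (k = -(6 - 1*0) = -(6 + 0) = -1*6 = -6)
g(y, M) = -44 (g(y, M) = -2 + 7*(-6) = -2 - 42 = -44)
-23779 + g(L, -114) = -23779 - 44 = -23823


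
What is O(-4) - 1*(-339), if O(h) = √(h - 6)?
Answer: 339 + I*√10 ≈ 339.0 + 3.1623*I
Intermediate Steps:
O(h) = √(-6 + h)
O(-4) - 1*(-339) = √(-6 - 4) - 1*(-339) = √(-10) + 339 = I*√10 + 339 = 339 + I*√10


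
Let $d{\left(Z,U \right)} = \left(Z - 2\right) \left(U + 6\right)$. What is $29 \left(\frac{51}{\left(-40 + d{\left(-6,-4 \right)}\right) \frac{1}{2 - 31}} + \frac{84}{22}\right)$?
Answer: $\frac{540009}{616} \approx 876.64$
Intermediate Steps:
$d{\left(Z,U \right)} = \left(-2 + Z\right) \left(6 + U\right)$
$29 \left(\frac{51}{\left(-40 + d{\left(-6,-4 \right)}\right) \frac{1}{2 - 31}} + \frac{84}{22}\right) = 29 \left(\frac{51}{\left(-40 - 16\right) \frac{1}{2 - 31}} + \frac{84}{22}\right) = 29 \left(\frac{51}{\left(-40 + \left(-12 + 8 - 36 + 24\right)\right) \frac{1}{-29}} + 84 \cdot \frac{1}{22}\right) = 29 \left(\frac{51}{\left(-40 - 16\right) \left(- \frac{1}{29}\right)} + \frac{42}{11}\right) = 29 \left(\frac{51}{\left(-56\right) \left(- \frac{1}{29}\right)} + \frac{42}{11}\right) = 29 \left(\frac{51}{\frac{56}{29}} + \frac{42}{11}\right) = 29 \left(51 \cdot \frac{29}{56} + \frac{42}{11}\right) = 29 \left(\frac{1479}{56} + \frac{42}{11}\right) = 29 \cdot \frac{18621}{616} = \frac{540009}{616}$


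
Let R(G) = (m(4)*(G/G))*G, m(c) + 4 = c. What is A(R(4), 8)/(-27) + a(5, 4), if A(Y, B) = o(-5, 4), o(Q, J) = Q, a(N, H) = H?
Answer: 113/27 ≈ 4.1852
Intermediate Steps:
m(c) = -4 + c
R(G) = 0 (R(G) = ((-4 + 4)*(G/G))*G = (0*1)*G = 0*G = 0)
A(Y, B) = -5
A(R(4), 8)/(-27) + a(5, 4) = -5/(-27) + 4 = -5*(-1/27) + 4 = 5/27 + 4 = 113/27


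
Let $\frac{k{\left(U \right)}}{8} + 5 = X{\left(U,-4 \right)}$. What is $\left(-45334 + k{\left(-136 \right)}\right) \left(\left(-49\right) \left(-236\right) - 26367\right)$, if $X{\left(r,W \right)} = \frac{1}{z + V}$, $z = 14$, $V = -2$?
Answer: $\frac{2014984360}{3} \approx 6.7166 \cdot 10^{8}$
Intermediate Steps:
$X{\left(r,W \right)} = \frac{1}{12}$ ($X{\left(r,W \right)} = \frac{1}{14 - 2} = \frac{1}{12}$)
$k{\left(U \right)} = - \frac{118}{3}$ ($k{\left(U \right)} = -40 + 8 \cdot \frac{1}{12} = -40 + \frac{2}{3} = - \frac{118}{3}$)
$\left(-45334 + k{\left(-136 \right)}\right) \left(\left(-49\right) \left(-236\right) - 26367\right) = \left(-45334 - \frac{118}{3}\right) \left(\left(-49\right) \left(-236\right) - 26367\right) = - \frac{136120 \left(11564 - 26367\right)}{3} = \left(- \frac{136120}{3}\right) \left(-14803\right) = \frac{2014984360}{3}$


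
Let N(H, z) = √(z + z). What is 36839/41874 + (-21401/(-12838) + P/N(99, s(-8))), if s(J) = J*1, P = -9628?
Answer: 48895877/19199229 + 2407*I ≈ 2.5468 + 2407.0*I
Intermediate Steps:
s(J) = J
N(H, z) = √2*√z (N(H, z) = √(2*z) = √2*√z)
36839/41874 + (-21401/(-12838) + P/N(99, s(-8))) = 36839/41874 + (-21401/(-12838) - 9628*(-I/4)) = 36839*(1/41874) + (-21401*(-1/12838) - 9628*(-I/4)) = 36839/41874 + (21401/12838 - 9628*(-I/4)) = 36839/41874 + (21401/12838 - (-2407)*I) = 36839/41874 + (21401/12838 + 2407*I) = 48895877/19199229 + 2407*I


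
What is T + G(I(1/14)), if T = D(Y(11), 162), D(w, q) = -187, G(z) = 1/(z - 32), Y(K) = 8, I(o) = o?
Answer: -83603/447 ≈ -187.03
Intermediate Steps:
G(z) = 1/(-32 + z)
T = -187
T + G(I(1/14)) = -187 + 1/(-32 + 1/14) = -187 + 1/(-447/14) = -187 - 14/447 = -83603/447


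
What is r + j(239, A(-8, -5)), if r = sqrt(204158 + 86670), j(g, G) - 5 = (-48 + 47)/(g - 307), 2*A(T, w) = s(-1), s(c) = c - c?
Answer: 341/68 + 2*sqrt(72707) ≈ 544.30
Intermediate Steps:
s(c) = 0
A(T, w) = 0 (A(T, w) = (1/2)*0 = 0)
j(g, G) = 5 - 1/(-307 + g) (j(g, G) = 5 + (-48 + 47)/(g - 307) = 5 - 1/(-307 + g))
r = 2*sqrt(72707) (r = sqrt(290828) = 2*sqrt(72707) ≈ 539.29)
r + j(239, A(-8, -5)) = 2*sqrt(72707) + (-1536 + 5*239)/(-307 + 239) = 2*sqrt(72707) + (-1536 + 1195)/(-68) = 2*sqrt(72707) - 1/68*(-341) = 2*sqrt(72707) + 341/68 = 341/68 + 2*sqrt(72707)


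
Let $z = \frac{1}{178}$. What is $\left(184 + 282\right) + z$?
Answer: $\frac{82949}{178} \approx 466.01$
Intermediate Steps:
$z = \frac{1}{178} \approx 0.005618$
$\left(184 + 282\right) + z = \left(184 + 282\right) + \frac{1}{178} = 466 + \frac{1}{178} = \frac{82949}{178}$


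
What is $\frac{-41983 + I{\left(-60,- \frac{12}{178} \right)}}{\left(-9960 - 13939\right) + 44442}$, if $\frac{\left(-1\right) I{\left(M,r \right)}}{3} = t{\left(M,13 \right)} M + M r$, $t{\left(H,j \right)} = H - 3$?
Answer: $- \frac{4746827}{1828327} \approx -2.5963$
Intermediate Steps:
$t{\left(H,j \right)} = -3 + H$
$I{\left(M,r \right)} = - 3 M r - 3 M \left(-3 + M\right)$ ($I{\left(M,r \right)} = - 3 \left(\left(-3 + M\right) M + M r\right) = - 3 \left(M \left(-3 + M\right) + M r\right) = - 3 \left(M r + M \left(-3 + M\right)\right) = - 3 M r - 3 M \left(-3 + M\right)$)
$\frac{-41983 + I{\left(-60,- \frac{12}{178} \right)}}{\left(-9960 - 13939\right) + 44442} = \frac{-41983 + 3 \left(-60\right) \left(3 - -60 - - \frac{12}{178}\right)}{\left(-9960 - 13939\right) + 44442} = \frac{-41983 + 3 \left(-60\right) \left(3 + 60 - \left(-12\right) \frac{1}{178}\right)}{\left(-9960 - 13939\right) + 44442} = \frac{-41983 + 3 \left(-60\right) \left(3 + 60 - - \frac{6}{89}\right)}{-23899 + 44442} = \frac{-41983 + 3 \left(-60\right) \left(3 + 60 + \frac{6}{89}\right)}{20543} = \left(-41983 + 3 \left(-60\right) \frac{5613}{89}\right) \frac{1}{20543} = \left(-41983 - \frac{1010340}{89}\right) \frac{1}{20543} = \left(- \frac{4746827}{89}\right) \frac{1}{20543} = - \frac{4746827}{1828327}$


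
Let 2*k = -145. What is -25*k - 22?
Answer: 3581/2 ≈ 1790.5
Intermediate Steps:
k = -145/2 (k = (½)*(-145) = -145/2 ≈ -72.500)
-25*k - 22 = -25*(-145/2) - 22 = 3625/2 - 22 = 3581/2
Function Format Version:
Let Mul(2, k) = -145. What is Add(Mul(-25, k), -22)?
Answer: Rational(3581, 2) ≈ 1790.5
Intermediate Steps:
k = Rational(-145, 2) (k = Mul(Rational(1, 2), -145) = Rational(-145, 2) ≈ -72.500)
Add(Mul(-25, k), -22) = Add(Mul(-25, Rational(-145, 2)), -22) = Add(Rational(3625, 2), -22) = Rational(3581, 2)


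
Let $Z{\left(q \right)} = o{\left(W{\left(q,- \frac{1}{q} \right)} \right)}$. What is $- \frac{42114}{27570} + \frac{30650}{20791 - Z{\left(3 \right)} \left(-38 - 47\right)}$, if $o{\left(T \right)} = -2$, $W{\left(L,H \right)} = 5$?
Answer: $- \frac{3902049}{94753495} \approx -0.041181$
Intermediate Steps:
$Z{\left(q \right)} = -2$
$- \frac{42114}{27570} + \frac{30650}{20791 - Z{\left(3 \right)} \left(-38 - 47\right)} = - \frac{42114}{27570} + \frac{30650}{20791 - - 2 \left(-38 - 47\right)} = \left(-42114\right) \frac{1}{27570} + \frac{30650}{20791 - \left(-2\right) \left(-85\right)} = - \frac{7019}{4595} + \frac{30650}{20791 - 170} = - \frac{7019}{4595} + \frac{30650}{20621} = - \frac{3902049}{94753495}$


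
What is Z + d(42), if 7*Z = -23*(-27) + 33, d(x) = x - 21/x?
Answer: 1889/14 ≈ 134.93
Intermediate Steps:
Z = 654/7 (Z = (-23*(-27) + 33)/7 = (621 + 33)/7 = (1/7)*654 = 654/7 ≈ 93.429)
Z + d(42) = 654/7 + (42 - 21/42) = 654/7 + (42 - 21*1/42) = 654/7 + (42 - 1/2) = 654/7 + 83/2 = 1889/14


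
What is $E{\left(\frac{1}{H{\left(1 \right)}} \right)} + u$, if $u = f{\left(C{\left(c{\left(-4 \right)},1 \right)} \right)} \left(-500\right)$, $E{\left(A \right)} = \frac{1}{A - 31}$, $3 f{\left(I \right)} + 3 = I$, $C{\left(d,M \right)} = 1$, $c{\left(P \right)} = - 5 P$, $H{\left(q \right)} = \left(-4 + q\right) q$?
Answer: $\frac{93991}{282} \approx 333.3$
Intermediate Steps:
$H{\left(q \right)} = q \left(-4 + q\right)$
$f{\left(I \right)} = -1 + \frac{I}{3}$
$E{\left(A \right)} = \frac{1}{-31 + A}$
$u = \frac{1000}{3}$ ($u = \left(-1 + \frac{1}{3} \cdot 1\right) \left(-500\right) = \left(-1 + \frac{1}{3}\right) \left(-500\right) = \left(- \frac{2}{3}\right) \left(-500\right) = \frac{1000}{3} \approx 333.33$)
$E{\left(\frac{1}{H{\left(1 \right)}} \right)} + u = \frac{1}{-31 + \frac{1}{1 \left(-4 + 1\right)}} + \frac{1000}{3} = \frac{1}{-31 + \frac{1}{1 \left(-3\right)}} + \frac{1000}{3} = \frac{1}{-31 + \frac{1}{-3}} + \frac{1000}{3} = \frac{1}{-31 - \frac{1}{3}} + \frac{1000}{3} = \frac{1}{- \frac{94}{3}} + \frac{1000}{3} = - \frac{3}{94} + \frac{1000}{3} = \frac{93991}{282}$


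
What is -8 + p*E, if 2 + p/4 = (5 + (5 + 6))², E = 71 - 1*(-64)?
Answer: 137152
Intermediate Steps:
E = 135 (E = 71 + 64 = 135)
p = 1016 (p = -8 + 4*(5 + (5 + 6))² = -8 + 4*(5 + 11)² = -8 + 4*16² = -8 + 4*256 = -8 + 1024 = 1016)
-8 + p*E = -8 + 1016*135 = -8 + 137160 = 137152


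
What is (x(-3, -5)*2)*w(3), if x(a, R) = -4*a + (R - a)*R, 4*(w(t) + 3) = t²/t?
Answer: -99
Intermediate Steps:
w(t) = -3 + t/4 (w(t) = -3 + (t²/t)/4 = -3 + t/4)
x(a, R) = -4*a + R*(R - a)
(x(-3, -5)*2)*w(3) = (((-5)² - 4*(-3) - 1*(-5)*(-3))*2)*(-3 + (¼)*3) = ((25 + 12 - 15)*2)*(-3 + ¾) = (22*2)*(-9/4) = 44*(-9/4) = -99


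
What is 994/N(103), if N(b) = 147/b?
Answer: 14626/21 ≈ 696.48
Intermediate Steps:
994/N(103) = 994/((147/103)) = 994/((147*(1/103))) = 994/(147/103) = 994*(103/147) = 14626/21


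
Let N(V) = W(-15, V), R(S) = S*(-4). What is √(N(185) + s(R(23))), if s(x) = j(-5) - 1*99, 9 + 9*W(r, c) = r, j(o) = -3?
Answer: I*√942/3 ≈ 10.231*I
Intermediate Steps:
R(S) = -4*S
W(r, c) = -1 + r/9
N(V) = -8/3 (N(V) = -1 + (⅑)*(-15) = -1 - 5/3 = -8/3)
s(x) = -102 (s(x) = -3 - 1*99 = -3 - 99 = -102)
√(N(185) + s(R(23))) = √(-8/3 - 102) = √(-314/3) = I*√942/3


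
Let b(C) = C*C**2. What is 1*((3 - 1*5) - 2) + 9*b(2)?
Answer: 68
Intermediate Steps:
b(C) = C**3
1*((3 - 1*5) - 2) + 9*b(2) = 1*((3 - 1*5) - 2) + 9*2**3 = 1*((3 - 5) - 2) + 9*8 = 1*(-2 - 2) + 72 = 1*(-4) + 72 = -4 + 72 = 68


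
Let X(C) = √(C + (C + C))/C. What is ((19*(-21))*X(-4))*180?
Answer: 35910*I*√3 ≈ 62198.0*I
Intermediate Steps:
X(C) = √3/√C (X(C) = √(C + 2*C)/C = √(3*C)/C = (√3*√C)/C = √3/√C)
((19*(-21))*X(-4))*180 = ((19*(-21))*(√3/√(-4)))*180 = -399*√3*(-I/2)*180 = -(-399)*I*√3/2*180 = (399*I*√3/2)*180 = 35910*I*√3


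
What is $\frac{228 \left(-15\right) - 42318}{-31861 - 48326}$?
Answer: $\frac{15246}{26729} \approx 0.57039$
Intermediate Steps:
$\frac{228 \left(-15\right) - 42318}{-31861 - 48326} = \frac{-3420 - 42318}{-80187} = \left(-45738\right) \left(- \frac{1}{80187}\right) = \frac{15246}{26729}$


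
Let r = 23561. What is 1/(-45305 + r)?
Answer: -1/21744 ≈ -4.5990e-5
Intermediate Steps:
1/(-45305 + r) = 1/(-45305 + 23561) = 1/(-21744) = -1/21744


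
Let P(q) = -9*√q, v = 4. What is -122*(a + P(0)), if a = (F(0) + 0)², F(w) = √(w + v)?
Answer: -488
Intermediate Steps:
F(w) = √(4 + w) (F(w) = √(w + 4) = √(4 + w))
a = 4 (a = (√(4 + 0) + 0)² = (√4 + 0)² = (2 + 0)² = 2² = 4)
-122*(a + P(0)) = -122*(4 - 9*√0) = -122*(4 - 9*0) = -122*(4 + 0) = -122*4 = -488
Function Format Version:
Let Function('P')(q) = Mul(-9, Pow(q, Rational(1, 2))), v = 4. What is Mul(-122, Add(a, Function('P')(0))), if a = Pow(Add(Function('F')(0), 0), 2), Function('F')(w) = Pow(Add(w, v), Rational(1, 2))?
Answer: -488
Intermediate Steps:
Function('F')(w) = Pow(Add(4, w), Rational(1, 2)) (Function('F')(w) = Pow(Add(w, 4), Rational(1, 2)) = Pow(Add(4, w), Rational(1, 2)))
a = 4 (a = Pow(Add(Pow(Add(4, 0), Rational(1, 2)), 0), 2) = Pow(Add(Pow(4, Rational(1, 2)), 0), 2) = Pow(Add(2, 0), 2) = Pow(2, 2) = 4)
Mul(-122, Add(a, Function('P')(0))) = Mul(-122, Add(4, Mul(-9, Pow(0, Rational(1, 2))))) = Mul(-122, Add(4, Mul(-9, 0))) = Mul(-122, Add(4, 0)) = Mul(-122, 4) = -488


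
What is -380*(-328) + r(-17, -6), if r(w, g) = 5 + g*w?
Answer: 124747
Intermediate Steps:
-380*(-328) + r(-17, -6) = -380*(-328) + (5 - 6*(-17)) = 124640 + (5 + 102) = 124640 + 107 = 124747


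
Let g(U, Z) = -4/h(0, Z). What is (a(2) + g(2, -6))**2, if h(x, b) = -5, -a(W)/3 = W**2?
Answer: 3136/25 ≈ 125.44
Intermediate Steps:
a(W) = -3*W**2
g(U, Z) = 4/5 (g(U, Z) = -4/(-5) = -4*(-1/5) = 4/5)
(a(2) + g(2, -6))**2 = (-3*2**2 + 4/5)**2 = (-3*4 + 4/5)**2 = (-12 + 4/5)**2 = (-56/5)**2 = 3136/25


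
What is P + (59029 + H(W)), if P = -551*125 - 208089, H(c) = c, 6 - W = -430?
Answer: -217499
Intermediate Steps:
W = 436 (W = 6 - 1*(-430) = 6 + 430 = 436)
P = -276964 (P = -68875 - 208089 = -276964)
P + (59029 + H(W)) = -276964 + (59029 + 436) = -276964 + 59465 = -217499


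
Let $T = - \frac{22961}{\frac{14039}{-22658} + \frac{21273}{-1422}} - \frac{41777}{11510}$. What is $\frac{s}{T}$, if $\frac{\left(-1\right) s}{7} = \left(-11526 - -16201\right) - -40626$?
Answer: $- \frac{152677539764927870}{707840088159823} \approx -215.69$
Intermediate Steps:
$s = -317107$ ($s = - 7 \left(\left(-11526 - -16201\right) - -40626\right) = - 7 \left(\left(-11526 + 16201\right) + 40626\right) = - 7 \left(4675 + 40626\right) = \left(-7\right) 45301 = -317107$)
$T = \frac{707840088159823}{481470102410}$ ($T = - \frac{22961}{14039 \left(- \frac{1}{22658}\right) + 21273 \left(- \frac{1}{1422}\right)} - \frac{41777}{11510} = - \frac{22961}{- \frac{14039}{22658} - \frac{7091}{474}} - \frac{41777}{11510} = - \frac{22961}{- \frac{41830591}{2684973}} - \frac{41777}{11510} = \left(-22961\right) \left(- \frac{2684973}{41830591}\right) - \frac{41777}{11510} = \frac{61649665053}{41830591} - \frac{41777}{11510} = \frac{707840088159823}{481470102410} \approx 1470.2$)
$\frac{s}{T} = - \frac{317107}{\frac{707840088159823}{481470102410}} = \left(-317107\right) \frac{481470102410}{707840088159823} = - \frac{152677539764927870}{707840088159823}$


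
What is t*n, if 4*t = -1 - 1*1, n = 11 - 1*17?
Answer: 3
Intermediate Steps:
n = -6 (n = 11 - 17 = -6)
t = -½ (t = (-1 - 1*1)/4 = (-1 - 1)/4 = (¼)*(-2) = -½ ≈ -0.50000)
t*n = -½*(-6) = 3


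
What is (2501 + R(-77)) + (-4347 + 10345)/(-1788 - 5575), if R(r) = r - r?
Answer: 18408865/7363 ≈ 2500.2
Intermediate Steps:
R(r) = 0
(2501 + R(-77)) + (-4347 + 10345)/(-1788 - 5575) = (2501 + 0) + (-4347 + 10345)/(-1788 - 5575) = 2501 + 5998/(-7363) = 2501 + 5998*(-1/7363) = 2501 - 5998/7363 = 18408865/7363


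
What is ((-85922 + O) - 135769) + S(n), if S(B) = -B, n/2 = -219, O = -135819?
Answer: -357072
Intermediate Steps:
n = -438 (n = 2*(-219) = -438)
((-85922 + O) - 135769) + S(n) = ((-85922 - 135819) - 135769) - 1*(-438) = (-221741 - 135769) + 438 = -357510 + 438 = -357072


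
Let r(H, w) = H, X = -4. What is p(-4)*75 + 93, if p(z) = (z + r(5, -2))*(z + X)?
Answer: -507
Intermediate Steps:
p(z) = (-4 + z)*(5 + z) (p(z) = (z + 5)*(z - 4) = (5 + z)*(-4 + z) = (-4 + z)*(5 + z))
p(-4)*75 + 93 = (-20 - 4 + (-4)**2)*75 + 93 = (-20 - 4 + 16)*75 + 93 = -8*75 + 93 = -600 + 93 = -507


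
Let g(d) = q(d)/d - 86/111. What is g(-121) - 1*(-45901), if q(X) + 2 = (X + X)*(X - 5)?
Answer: 613101535/13431 ≈ 45648.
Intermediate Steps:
q(X) = -2 + 2*X*(-5 + X) (q(X) = -2 + (X + X)*(X - 5) = -2 + (2*X)*(-5 + X) = -2 + 2*X*(-5 + X))
g(d) = -86/111 + (-2 - 10*d + 2*d**2)/d (g(d) = (-2 - 10*d + 2*d**2)/d - 86/111 = -86/111 + (-2 - 10*d + 2*d**2)/d)
g(-121) - 1*(-45901) = (-1196/111 - 2/(-121) + 2*(-121)) - 1*(-45901) = (-1196/111 - 2*(-1/121) - 242) + 45901 = (-1196/111 + 2/121 - 242) + 45901 = -3394796/13431 + 45901 = 613101535/13431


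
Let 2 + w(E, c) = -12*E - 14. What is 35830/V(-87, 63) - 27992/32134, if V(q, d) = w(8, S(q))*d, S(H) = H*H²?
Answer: -337218193/56684376 ≈ -5.9491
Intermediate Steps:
S(H) = H³
w(E, c) = -16 - 12*E (w(E, c) = -2 + (-12*E - 14) = -2 + (-14 - 12*E) = -16 - 12*E)
V(q, d) = -112*d (V(q, d) = (-16 - 12*8)*d = (-16 - 96)*d = -112*d)
35830/V(-87, 63) - 27992/32134 = 35830/((-112*63)) - 27992/32134 = 35830/(-7056) - 27992*1/32134 = 35830*(-1/7056) - 13996/16067 = -17915/3528 - 13996/16067 = -337218193/56684376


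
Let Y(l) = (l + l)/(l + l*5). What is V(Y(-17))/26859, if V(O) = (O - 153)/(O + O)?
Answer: -229/26859 ≈ -0.0085260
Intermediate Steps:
Y(l) = ⅓ (Y(l) = (2*l)/(l + 5*l) = (2*l)/((6*l)) = (2*l)*(1/(6*l)) = ⅓)
V(O) = (-153 + O)/(2*O) (V(O) = (-153 + O)/((2*O)) = (-153 + O)*(1/(2*O)) = (-153 + O)/(2*O))
V(Y(-17))/26859 = ((-153 + ⅓)/(2*(⅓)))/26859 = ((½)*3*(-458/3))*(1/26859) = -229*1/26859 = -229/26859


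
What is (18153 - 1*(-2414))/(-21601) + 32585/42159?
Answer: -163215568/910676559 ≈ -0.17922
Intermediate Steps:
(18153 - 1*(-2414))/(-21601) + 32585/42159 = (18153 + 2414)*(-1/21601) + 32585*(1/42159) = 20567*(-1/21601) + 32585/42159 = -20567/21601 + 32585/42159 = -163215568/910676559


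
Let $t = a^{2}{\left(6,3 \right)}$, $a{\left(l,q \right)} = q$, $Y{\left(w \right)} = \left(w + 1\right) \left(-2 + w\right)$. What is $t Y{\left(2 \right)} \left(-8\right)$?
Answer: $0$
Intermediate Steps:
$Y{\left(w \right)} = \left(1 + w\right) \left(-2 + w\right)$
$t = 9$ ($t = 3^{2} = 9$)
$t Y{\left(2 \right)} \left(-8\right) = 9 \left(-2 + 2^{2} - 2\right) \left(-8\right) = 9 \left(-2 + 4 - 2\right) \left(-8\right) = 9 \cdot 0 \left(-8\right) = 0 \left(-8\right) = 0$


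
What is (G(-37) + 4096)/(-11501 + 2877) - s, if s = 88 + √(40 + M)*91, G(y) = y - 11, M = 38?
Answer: -4335/49 - 91*√78 ≈ -892.16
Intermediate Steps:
G(y) = -11 + y
s = 88 + 91*√78 (s = 88 + √(40 + 38)*91 = 88 + √78*91 = 88 + 91*√78 ≈ 891.69)
(G(-37) + 4096)/(-11501 + 2877) - s = ((-11 - 37) + 4096)/(-11501 + 2877) - (88 + 91*√78) = (-48 + 4096)/(-8624) + (-88 - 91*√78) = 4048*(-1/8624) + (-88 - 91*√78) = -23/49 + (-88 - 91*√78) = -4335/49 - 91*√78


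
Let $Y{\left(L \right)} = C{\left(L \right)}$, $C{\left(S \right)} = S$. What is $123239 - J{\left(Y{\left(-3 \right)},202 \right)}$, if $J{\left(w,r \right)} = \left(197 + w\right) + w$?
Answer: $123048$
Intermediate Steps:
$Y{\left(L \right)} = L$
$J{\left(w,r \right)} = 197 + 2 w$
$123239 - J{\left(Y{\left(-3 \right)},202 \right)} = 123239 - \left(197 + 2 \left(-3\right)\right) = 123239 - \left(197 - 6\right) = 123239 - 191 = 123048$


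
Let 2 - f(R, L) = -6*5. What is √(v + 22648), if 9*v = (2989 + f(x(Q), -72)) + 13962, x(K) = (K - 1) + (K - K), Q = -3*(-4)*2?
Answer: √24535 ≈ 156.64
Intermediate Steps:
Q = 24 (Q = 12*2 = 24)
x(K) = -1 + K (x(K) = (-1 + K) + 0 = -1 + K)
f(R, L) = 32 (f(R, L) = 2 - (-6)*5 = 2 - 1*(-30) = 2 + 30 = 32)
v = 1887 (v = ((2989 + 32) + 13962)/9 = (3021 + 13962)/9 = (⅑)*16983 = 1887)
√(v + 22648) = √(1887 + 22648) = √24535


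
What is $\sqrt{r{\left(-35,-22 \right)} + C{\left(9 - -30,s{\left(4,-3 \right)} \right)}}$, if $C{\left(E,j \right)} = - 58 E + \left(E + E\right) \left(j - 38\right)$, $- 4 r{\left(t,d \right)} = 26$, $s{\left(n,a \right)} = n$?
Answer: $\frac{i \sqrt{19682}}{2} \approx 70.146 i$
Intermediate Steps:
$r{\left(t,d \right)} = - \frac{13}{2}$ ($r{\left(t,d \right)} = \left(- \frac{1}{4}\right) 26 = - \frac{13}{2}$)
$C{\left(E,j \right)} = - 58 E + 2 E \left(-38 + j\right)$
$\sqrt{r{\left(-35,-22 \right)} + C{\left(9 - -30,s{\left(4,-3 \right)} \right)}} = \sqrt{- \frac{13}{2} + 2 \left(9 - -30\right) \left(-67 + 4\right)} = \sqrt{- \frac{13}{2} + 2 \left(9 + 30\right) \left(-63\right)} = \sqrt{- \frac{13}{2} + 2 \cdot 39 \left(-63\right)} = \sqrt{- \frac{13}{2} - 4914} = \sqrt{- \frac{9841}{2}} = \frac{i \sqrt{19682}}{2}$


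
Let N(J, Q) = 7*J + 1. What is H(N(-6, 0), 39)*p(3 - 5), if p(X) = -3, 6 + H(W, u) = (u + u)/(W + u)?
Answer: 135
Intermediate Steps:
N(J, Q) = 1 + 7*J
H(W, u) = -6 + 2*u/(W + u) (H(W, u) = -6 + (u + u)/(W + u) = -6 + (2*u)/(W + u) = -6 + 2*u/(W + u))
H(N(-6, 0), 39)*p(3 - 5) = (2*(-3*(1 + 7*(-6)) - 2*39)/((1 + 7*(-6)) + 39))*(-3) = (2*(-3*(1 - 42) - 78)/((1 - 42) + 39))*(-3) = (2*(-3*(-41) - 78)/(-41 + 39))*(-3) = (2*(123 - 78)/(-2))*(-3) = (2*(-1/2)*45)*(-3) = -45*(-3) = 135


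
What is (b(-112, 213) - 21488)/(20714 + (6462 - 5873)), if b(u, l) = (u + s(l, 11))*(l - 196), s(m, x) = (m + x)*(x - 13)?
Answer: -10336/7101 ≈ -1.4556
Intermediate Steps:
s(m, x) = (-13 + x)*(m + x) (s(m, x) = (m + x)*(-13 + x) = (-13 + x)*(m + x))
b(u, l) = (-196 + l)*(-22 + u - 2*l) (b(u, l) = (u + (11**2 - 13*l - 13*11 + l*11))*(l - 196) = (u + (121 - 13*l - 143 + 11*l))*(-196 + l) = (u + (-22 - 2*l))*(-196 + l) = (-22 + u - 2*l)*(-196 + l) = (-196 + l)*(-22 + u - 2*l))
(b(-112, 213) - 21488)/(20714 + (6462 - 5873)) = ((4312 - 196*(-112) - 2*213**2 + 370*213 + 213*(-112)) - 21488)/(20714 + (6462 - 5873)) = ((4312 + 21952 - 2*45369 + 78810 - 23856) - 21488)/(20714 + 589) = ((4312 + 21952 - 90738 + 78810 - 23856) - 21488)/21303 = (-9520 - 21488)*(1/21303) = -31008*1/21303 = -10336/7101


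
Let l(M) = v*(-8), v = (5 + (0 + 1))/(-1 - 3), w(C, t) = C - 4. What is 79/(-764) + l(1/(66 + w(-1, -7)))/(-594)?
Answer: -9349/75636 ≈ -0.12361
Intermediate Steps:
w(C, t) = -4 + C
v = -3/2 (v = (5 + 1)/(-4) = 6*(-¼) = -3/2 ≈ -1.5000)
l(M) = 12 (l(M) = -3/2*(-8) = 12)
79/(-764) + l(1/(66 + w(-1, -7)))/(-594) = 79/(-764) + 12/(-594) = 79*(-1/764) + 12*(-1/594) = -79/764 - 2/99 = -9349/75636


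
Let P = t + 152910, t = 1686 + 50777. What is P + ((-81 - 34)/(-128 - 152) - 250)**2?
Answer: 839406257/3136 ≈ 2.6767e+5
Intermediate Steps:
t = 52463
P = 205373 (P = 52463 + 152910 = 205373)
P + ((-81 - 34)/(-128 - 152) - 250)**2 = 205373 + ((-81 - 34)/(-128 - 152) - 250)**2 = 205373 + (-115/(-280) - 250)**2 = 205373 + (-115*(-1/280) - 250)**2 = 205373 + (23/56 - 250)**2 = 205373 + (-13977/56)**2 = 205373 + 195356529/3136 = 839406257/3136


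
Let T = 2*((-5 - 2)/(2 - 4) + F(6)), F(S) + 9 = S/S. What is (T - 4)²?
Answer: 169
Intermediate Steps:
F(S) = -8 (F(S) = -9 + S/S = -9 + 1 = -8)
T = -9 (T = 2*((-5 - 2)/(2 - 4) - 8) = 2*(-7/(-2) - 8) = 2*(-7*(-½) - 8) = 2*(7/2 - 8) = 2*(-9/2) = -9)
(T - 4)² = (-9 - 4)² = (-13)² = 169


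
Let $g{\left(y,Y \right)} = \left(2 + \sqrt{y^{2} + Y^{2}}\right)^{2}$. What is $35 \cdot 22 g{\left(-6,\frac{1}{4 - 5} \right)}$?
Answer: $31570 + 3080 \sqrt{37} \approx 50305.0$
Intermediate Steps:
$g{\left(y,Y \right)} = \left(2 + \sqrt{Y^{2} + y^{2}}\right)^{2}$
$35 \cdot 22 g{\left(-6,\frac{1}{4 - 5} \right)} = 35 \cdot 22 \left(2 + \sqrt{\left(\frac{1}{4 - 5}\right)^{2} + \left(-6\right)^{2}}\right)^{2} = 770 \left(2 + \sqrt{\left(\frac{1}{-1}\right)^{2} + 36}\right)^{2} = 770 \left(2 + \sqrt{\left(-1\right)^{2} + 36}\right)^{2} = 770 \left(2 + \sqrt{1 + 36}\right)^{2} = 770 \left(2 + \sqrt{37}\right)^{2}$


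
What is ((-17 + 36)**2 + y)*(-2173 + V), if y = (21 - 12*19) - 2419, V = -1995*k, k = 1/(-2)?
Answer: 5325015/2 ≈ 2.6625e+6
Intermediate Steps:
k = -1/2 ≈ -0.50000
V = 1995/2 (V = -1995*(-1/2) = 1995/2 ≈ 997.50)
y = -2626 (y = (21 - 228) - 2419 = -207 - 2419 = -2626)
((-17 + 36)**2 + y)*(-2173 + V) = ((-17 + 36)**2 - 2626)*(-2173 + 1995/2) = (19**2 - 2626)*(-2351/2) = (361 - 2626)*(-2351/2) = -2265*(-2351/2) = 5325015/2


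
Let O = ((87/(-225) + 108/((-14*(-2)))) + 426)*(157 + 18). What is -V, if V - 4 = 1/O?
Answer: -901891/225472 ≈ -4.0000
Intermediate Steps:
O = 225472/3 (O = ((87*(-1/225) + 108/28) + 426)*175 = ((-29/75 + 108*(1/28)) + 426)*175 = ((-29/75 + 27/7) + 426)*175 = (1822/525 + 426)*175 = (225472/525)*175 = 225472/3 ≈ 75157.)
V = 901891/225472 (V = 4 + 1/(225472/3) = 4 + 3/225472 = 901891/225472 ≈ 4.0000)
-V = -1*901891/225472 = -901891/225472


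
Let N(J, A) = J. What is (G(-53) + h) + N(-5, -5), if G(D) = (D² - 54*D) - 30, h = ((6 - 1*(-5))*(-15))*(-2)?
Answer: 5966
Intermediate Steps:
h = 330 (h = ((6 + 5)*(-15))*(-2) = (11*(-15))*(-2) = -165*(-2) = 330)
G(D) = -30 + D² - 54*D
(G(-53) + h) + N(-5, -5) = ((-30 + (-53)² - 54*(-53)) + 330) - 5 = ((-30 + 2809 + 2862) + 330) - 5 = (5641 + 330) - 5 = 5971 - 5 = 5966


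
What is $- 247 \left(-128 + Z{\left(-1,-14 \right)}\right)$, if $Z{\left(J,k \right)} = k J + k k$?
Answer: $-20254$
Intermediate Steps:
$Z{\left(J,k \right)} = k^{2} + J k$ ($Z{\left(J,k \right)} = J k + k^{2} = k^{2} + J k$)
$- 247 \left(-128 + Z{\left(-1,-14 \right)}\right) = - 247 \left(-128 - 14 \left(-1 - 14\right)\right) = - 247 \left(-128 - -210\right) = - 247 \left(-128 + 210\right) = \left(-247\right) 82 = -20254$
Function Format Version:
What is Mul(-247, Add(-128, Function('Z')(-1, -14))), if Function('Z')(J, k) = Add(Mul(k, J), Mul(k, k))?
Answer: -20254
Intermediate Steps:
Function('Z')(J, k) = Add(Pow(k, 2), Mul(J, k)) (Function('Z')(J, k) = Add(Mul(J, k), Pow(k, 2)) = Add(Pow(k, 2), Mul(J, k)))
Mul(-247, Add(-128, Function('Z')(-1, -14))) = Mul(-247, Add(-128, Mul(-14, Add(-1, -14)))) = Mul(-247, Add(-128, Mul(-14, -15))) = Mul(-247, Add(-128, 210)) = Mul(-247, 82) = -20254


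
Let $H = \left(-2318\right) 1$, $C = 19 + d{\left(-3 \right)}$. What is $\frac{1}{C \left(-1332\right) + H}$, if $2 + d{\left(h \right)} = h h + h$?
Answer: $- \frac{1}{32954} \approx -3.0345 \cdot 10^{-5}$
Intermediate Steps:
$d{\left(h \right)} = -2 + h + h^{2}$ ($d{\left(h \right)} = -2 + \left(h h + h\right) = -2 + \left(h^{2} + h\right) = -2 + \left(h + h^{2}\right) = -2 + h + h^{2}$)
$C = 23$ ($C = 19 - \left(5 - 9\right) = 19 - -4 = 19 + 4 = 23$)
$H = -2318$
$\frac{1}{C \left(-1332\right) + H} = \frac{1}{23 \left(-1332\right) - 2318} = \frac{1}{-30636 - 2318} = \frac{1}{-32954} = - \frac{1}{32954}$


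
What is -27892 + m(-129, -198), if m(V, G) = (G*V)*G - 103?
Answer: -5085311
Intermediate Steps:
m(V, G) = -103 + V*G**2 (m(V, G) = V*G**2 - 103 = -103 + V*G**2)
-27892 + m(-129, -198) = -27892 + (-103 - 129*(-198)**2) = -27892 + (-103 - 129*39204) = -27892 + (-103 - 5057316) = -27892 - 5057419 = -5085311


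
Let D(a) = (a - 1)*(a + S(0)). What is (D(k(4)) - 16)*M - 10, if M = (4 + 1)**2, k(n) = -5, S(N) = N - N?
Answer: 340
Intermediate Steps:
S(N) = 0
D(a) = a*(-1 + a) (D(a) = (a - 1)*(a + 0) = (-1 + a)*a = a*(-1 + a))
M = 25 (M = 5**2 = 25)
(D(k(4)) - 16)*M - 10 = (-5*(-1 - 5) - 16)*25 - 10 = (-5*(-6) - 16)*25 - 10 = (30 - 16)*25 - 10 = 14*25 - 10 = 350 - 10 = 340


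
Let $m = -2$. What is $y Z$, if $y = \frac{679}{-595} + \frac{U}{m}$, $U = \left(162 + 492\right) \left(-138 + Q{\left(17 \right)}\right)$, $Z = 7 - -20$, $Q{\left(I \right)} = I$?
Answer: $\frac{90803646}{85} \approx 1.0683 \cdot 10^{6}$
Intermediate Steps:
$Z = 27$ ($Z = 7 + 20 = 27$)
$U = -79134$ ($U = \left(162 + 492\right) \left(-138 + 17\right) = 654 \left(-121\right) = -79134$)
$y = \frac{3363098}{85}$ ($y = \frac{679}{-595} - \frac{79134}{-2} = 679 \left(- \frac{1}{595}\right) - -39567 = - \frac{97}{85} + 39567 = \frac{3363098}{85} \approx 39566.0$)
$y Z = \frac{3363098}{85} \cdot 27 = \frac{90803646}{85}$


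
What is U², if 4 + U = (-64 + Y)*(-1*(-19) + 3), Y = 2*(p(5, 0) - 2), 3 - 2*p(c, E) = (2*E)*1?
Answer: 2056356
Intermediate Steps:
p(c, E) = 3/2 - E (p(c, E) = 3/2 - 2*E/2 = 3/2 - E)
Y = -1 (Y = 2*((3/2 - 1*0) - 2) = 2*((3/2 + 0) - 2) = 2*(3/2 - 2) = 2*(-½) = -1)
U = -1434 (U = -4 + (-64 - 1)*(-1*(-19) + 3) = -4 - 65*(19 + 3) = -4 - 65*22 = -4 - 1430 = -1434)
U² = (-1434)² = 2056356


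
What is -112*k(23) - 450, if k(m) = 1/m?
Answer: -10462/23 ≈ -454.87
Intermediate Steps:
-112*k(23) - 450 = -112/23 - 450 = -10462/23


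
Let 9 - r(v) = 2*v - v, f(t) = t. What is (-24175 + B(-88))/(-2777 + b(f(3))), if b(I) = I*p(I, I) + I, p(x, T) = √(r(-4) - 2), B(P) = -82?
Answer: 67288918/7694977 + 72771*√11/7694977 ≈ 8.7759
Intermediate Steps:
r(v) = 9 - v (r(v) = 9 - (2*v - v) = 9 - v)
p(x, T) = √11 (p(x, T) = √((9 - 1*(-4)) - 2) = √((9 + 4) - 2) = √(13 - 2) = √11)
b(I) = I + I*√11 (b(I) = I*√11 + I = I + I*√11)
(-24175 + B(-88))/(-2777 + b(f(3))) = (-24175 - 82)/(-2777 + 3*(1 + √11)) = -24257/(-2777 + (3 + 3*√11)) = -24257/(-2774 + 3*√11)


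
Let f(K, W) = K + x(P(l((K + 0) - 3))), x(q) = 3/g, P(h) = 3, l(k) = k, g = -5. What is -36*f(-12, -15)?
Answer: 2268/5 ≈ 453.60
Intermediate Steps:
x(q) = -⅗ (x(q) = 3/(-5) = 3*(-⅕) = -⅗)
f(K, W) = -⅗ + K (f(K, W) = K - ⅗ = -⅗ + K)
-36*f(-12, -15) = -36*(-⅗ - 12) = -36*(-63/5) = 2268/5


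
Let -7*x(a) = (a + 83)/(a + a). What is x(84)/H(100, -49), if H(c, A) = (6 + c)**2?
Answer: -167/13213536 ≈ -1.2639e-5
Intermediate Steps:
x(a) = -(83 + a)/(14*a) (x(a) = -(a + 83)/(7*(a + a)) = -(83 + a)/(7*(2*a)) = -(83 + a)*1/(2*a)/7 = -(83 + a)/(14*a))
x(84)/H(100, -49) = ((1/14)*(-83 - 1*84)/84)/((6 + 100)**2) = ((1/14)*(1/84)*(-83 - 84))/(106**2) = ((1/14)*(1/84)*(-167))/11236 = -167/1176*1/11236 = -167/13213536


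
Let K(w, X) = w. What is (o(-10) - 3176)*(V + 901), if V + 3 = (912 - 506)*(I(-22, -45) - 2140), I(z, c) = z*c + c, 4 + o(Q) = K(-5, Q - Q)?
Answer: 1542406320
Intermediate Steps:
o(Q) = -9 (o(Q) = -4 - 5 = -9)
I(z, c) = c + c*z (I(z, c) = c*z + c = c + c*z)
V = -485173 (V = -3 + (912 - 506)*(-45*(1 - 22) - 2140) = -3 + 406*(-45*(-21) - 2140) = -3 + 406*(945 - 2140) = -3 + 406*(-1195) = -3 - 485170 = -485173)
(o(-10) - 3176)*(V + 901) = (-9 - 3176)*(-485173 + 901) = -3185*(-484272) = 1542406320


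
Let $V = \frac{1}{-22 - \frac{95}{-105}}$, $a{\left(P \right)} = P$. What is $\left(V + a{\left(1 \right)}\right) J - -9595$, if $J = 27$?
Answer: $\frac{4261979}{443} \approx 9620.7$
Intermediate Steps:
$V = - \frac{21}{443}$ ($V = \frac{1}{-22 - - \frac{19}{21}} = \frac{1}{-22 + \frac{19}{21}} = \frac{1}{- \frac{443}{21}} = - \frac{21}{443} \approx -0.047404$)
$\left(V + a{\left(1 \right)}\right) J - -9595 = \left(- \frac{21}{443} + 1\right) 27 - -9595 = \frac{422}{443} \cdot 27 + 9595 = \frac{11394}{443} + 9595 = \frac{4261979}{443}$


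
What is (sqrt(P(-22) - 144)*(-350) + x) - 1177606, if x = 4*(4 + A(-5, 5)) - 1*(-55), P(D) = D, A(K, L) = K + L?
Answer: -1177535 - 350*I*sqrt(166) ≈ -1.1775e+6 - 4509.4*I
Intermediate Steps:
x = 71 (x = 4*(4 + (-5 + 5)) - 1*(-55) = 4*(4 + 0) + 55 = 4*4 + 55 = 16 + 55 = 71)
(sqrt(P(-22) - 144)*(-350) + x) - 1177606 = (sqrt(-22 - 144)*(-350) + 71) - 1177606 = (sqrt(-166)*(-350) + 71) - 1177606 = ((I*sqrt(166))*(-350) + 71) - 1177606 = (-350*I*sqrt(166) + 71) - 1177606 = (71 - 350*I*sqrt(166)) - 1177606 = -1177535 - 350*I*sqrt(166)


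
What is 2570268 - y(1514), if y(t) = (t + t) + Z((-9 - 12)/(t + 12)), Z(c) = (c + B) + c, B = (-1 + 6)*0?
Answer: 279829163/109 ≈ 2.5672e+6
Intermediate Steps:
B = 0 (B = 5*0 = 0)
Z(c) = 2*c (Z(c) = (c + 0) + c = c + c = 2*c)
y(t) = -42/(12 + t) + 2*t (y(t) = (t + t) + 2*((-9 - 12)/(t + 12)) = 2*t + 2*(-21/(12 + t)) = 2*t - 42/(12 + t) = -42/(12 + t) + 2*t)
2570268 - y(1514) = 2570268 - 2*(-21 + 1514*(12 + 1514))/(12 + 1514) = 2570268 - 2*(-21 + 1514*1526)/1526 = 2570268 - 2*(-21 + 2310364)/1526 = 2570268 - 2*2310343/1526 = 2570268 - 1*330049/109 = 2570268 - 330049/109 = 279829163/109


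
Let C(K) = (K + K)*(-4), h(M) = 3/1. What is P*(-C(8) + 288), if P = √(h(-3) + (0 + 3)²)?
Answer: 704*√3 ≈ 1219.4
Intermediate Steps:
h(M) = 3 (h(M) = 3*1 = 3)
C(K) = -8*K (C(K) = (2*K)*(-4) = -8*K)
P = 2*√3 (P = √(3 + (0 + 3)²) = √(3 + 3²) = √(3 + 9) = √12 = 2*√3 ≈ 3.4641)
P*(-C(8) + 288) = (2*√3)*(-(-8)*8 + 288) = (2*√3)*(-1*(-64) + 288) = (2*√3)*(64 + 288) = (2*√3)*352 = 704*√3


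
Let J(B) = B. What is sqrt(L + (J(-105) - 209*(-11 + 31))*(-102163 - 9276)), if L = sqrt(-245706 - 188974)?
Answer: sqrt(477516115 + 2*I*sqrt(108670)) ≈ 21852.0 + 0.e-2*I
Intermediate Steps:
L = 2*I*sqrt(108670) (L = sqrt(-434680) = 2*I*sqrt(108670) ≈ 659.3*I)
sqrt(L + (J(-105) - 209*(-11 + 31))*(-102163 - 9276)) = sqrt(2*I*sqrt(108670) + (-105 - 209*(-11 + 31))*(-102163 - 9276)) = sqrt(2*I*sqrt(108670) + (-105 - 209*20)*(-111439)) = sqrt(2*I*sqrt(108670) + (-105 - 4180)*(-111439)) = sqrt(2*I*sqrt(108670) - 4285*(-111439)) = sqrt(2*I*sqrt(108670) + 477516115) = sqrt(477516115 + 2*I*sqrt(108670))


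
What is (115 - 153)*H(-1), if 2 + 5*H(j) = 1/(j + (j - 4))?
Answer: 247/15 ≈ 16.467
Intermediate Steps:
H(j) = -⅖ + 1/(5*(-4 + 2*j)) (H(j) = -⅖ + 1/(5*(j + (j - 4))) = -⅖ + 1/(5*(j + (-4 + j))) = -⅖ + 1/(5*(-4 + 2*j)))
(115 - 153)*H(-1) = (115 - 153)*((9 - 4*(-1))/(10*(-2 - 1))) = -19*(9 + 4)/(5*(-3)) = -19*(-1)*13/(5*3) = -38*(-13/30) = 247/15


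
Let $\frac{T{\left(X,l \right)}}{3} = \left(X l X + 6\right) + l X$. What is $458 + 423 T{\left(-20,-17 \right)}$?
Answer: $-8189668$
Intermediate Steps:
$T{\left(X,l \right)} = 18 + 3 X l + 3 l X^{2}$ ($T{\left(X,l \right)} = 3 \left(\left(X l X + 6\right) + l X\right) = 3 \left(\left(l X^{2} + 6\right) + X l\right) = 3 \left(\left(6 + l X^{2}\right) + X l\right) = 3 \left(6 + X l + l X^{2}\right) = 18 + 3 X l + 3 l X^{2}$)
$458 + 423 T{\left(-20,-17 \right)} = 458 + 423 \left(18 + 3 \left(-20\right) \left(-17\right) + 3 \left(-17\right) \left(-20\right)^{2}\right) = 458 + 423 \left(18 + 1020 + 3 \left(-17\right) 400\right) = 458 + 423 \left(18 + 1020 - 20400\right) = 458 + 423 \left(-19362\right) = 458 - 8190126 = -8189668$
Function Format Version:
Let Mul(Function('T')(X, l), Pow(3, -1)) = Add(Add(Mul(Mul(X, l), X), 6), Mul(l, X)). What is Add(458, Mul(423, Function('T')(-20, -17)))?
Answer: -8189668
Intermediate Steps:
Function('T')(X, l) = Add(18, Mul(3, X, l), Mul(3, l, Pow(X, 2))) (Function('T')(X, l) = Mul(3, Add(Add(Mul(Mul(X, l), X), 6), Mul(l, X))) = Mul(3, Add(Add(Mul(l, Pow(X, 2)), 6), Mul(X, l))) = Mul(3, Add(Add(6, Mul(l, Pow(X, 2))), Mul(X, l))) = Mul(3, Add(6, Mul(X, l), Mul(l, Pow(X, 2)))) = Add(18, Mul(3, X, l), Mul(3, l, Pow(X, 2))))
Add(458, Mul(423, Function('T')(-20, -17))) = Add(458, Mul(423, Add(18, Mul(3, -20, -17), Mul(3, -17, Pow(-20, 2))))) = Add(458, Mul(423, Add(18, 1020, Mul(3, -17, 400)))) = Add(458, Mul(423, Add(18, 1020, -20400))) = Add(458, Mul(423, -19362)) = Add(458, -8190126) = -8189668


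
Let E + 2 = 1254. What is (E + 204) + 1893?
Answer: 3349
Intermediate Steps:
E = 1252 (E = -2 + 1254 = 1252)
(E + 204) + 1893 = (1252 + 204) + 1893 = 1456 + 1893 = 3349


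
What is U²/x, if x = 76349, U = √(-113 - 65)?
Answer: -178/76349 ≈ -0.0023314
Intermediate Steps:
U = I*√178 (U = √(-178) = I*√178 ≈ 13.342*I)
U²/x = (I*√178)²/76349 = -178*1/76349 = -178/76349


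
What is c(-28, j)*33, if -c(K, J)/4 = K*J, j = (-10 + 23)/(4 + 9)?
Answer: 3696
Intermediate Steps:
j = 1 (j = 13/13 = 13*(1/13) = 1)
c(K, J) = -4*J*K (c(K, J) = -4*K*J = -4*J*K)
c(-28, j)*33 = -4*1*(-28)*33 = 112*33 = 3696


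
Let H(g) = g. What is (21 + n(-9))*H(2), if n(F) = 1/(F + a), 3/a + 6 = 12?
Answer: 710/17 ≈ 41.765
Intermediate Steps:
a = ½ (a = 3/(-6 + 12) = 3/6 = 3*(⅙) = ½ ≈ 0.50000)
n(F) = 1/(½ + F) (n(F) = 1/(F + ½) = 1/(½ + F))
(21 + n(-9))*H(2) = (21 + 2/(1 + 2*(-9)))*2 = (21 + 2/(1 - 18))*2 = (21 + 2/(-17))*2 = (21 + 2*(-1/17))*2 = (21 - 2/17)*2 = (355/17)*2 = 710/17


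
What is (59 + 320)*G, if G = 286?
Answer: 108394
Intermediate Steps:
(59 + 320)*G = (59 + 320)*286 = 379*286 = 108394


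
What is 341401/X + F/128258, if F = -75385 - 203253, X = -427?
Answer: -21953193942/27383083 ≈ -801.71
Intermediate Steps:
F = -278638
341401/X + F/128258 = 341401/(-427) - 278638/128258 = 341401*(-1/427) - 278638*1/128258 = -341401/427 - 139319/64129 = -21953193942/27383083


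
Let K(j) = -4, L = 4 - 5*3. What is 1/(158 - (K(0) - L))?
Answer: 1/151 ≈ 0.0066225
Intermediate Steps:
L = -11 (L = 4 - 15 = -11)
1/(158 - (K(0) - L)) = 1/(158 - (-4 - 1*(-11))) = 1/(158 - (-4 + 11)) = 1/(158 - 1*7) = 1/(158 - 7) = 1/151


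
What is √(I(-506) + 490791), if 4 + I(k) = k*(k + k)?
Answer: √1002859 ≈ 1001.4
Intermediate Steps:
I(k) = -4 + 2*k² (I(k) = -4 + k*(k + k) = -4 + k*(2*k) = -4 + 2*k²)
√(I(-506) + 490791) = √((-4 + 2*(-506)²) + 490791) = √((-4 + 2*256036) + 490791) = √((-4 + 512072) + 490791) = √(512068 + 490791) = √1002859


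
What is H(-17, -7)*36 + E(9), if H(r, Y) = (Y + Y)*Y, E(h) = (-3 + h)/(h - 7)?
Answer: 3531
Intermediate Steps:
E(h) = (-3 + h)/(-7 + h)
H(r, Y) = 2*Y² (H(r, Y) = (2*Y)*Y = 2*Y²)
H(-17, -7)*36 + E(9) = (2*(-7)²)*36 + (-3 + 9)/(-7 + 9) = (2*49)*36 + 6/2 = 98*36 + (½)*6 = 3528 + 3 = 3531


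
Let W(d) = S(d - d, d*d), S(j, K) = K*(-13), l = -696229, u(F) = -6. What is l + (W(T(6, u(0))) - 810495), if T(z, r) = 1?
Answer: -1506737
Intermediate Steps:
S(j, K) = -13*K
W(d) = -13*d² (W(d) = -13*d*d = -13*d²)
l + (W(T(6, u(0))) - 810495) = -696229 + (-13*1² - 810495) = -696229 + (-13*1 - 810495) = -696229 + (-13 - 810495) = -696229 - 810508 = -1506737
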